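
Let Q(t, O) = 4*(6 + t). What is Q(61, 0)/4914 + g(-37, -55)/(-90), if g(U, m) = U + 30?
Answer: 3251/24570 ≈ 0.13232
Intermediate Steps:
g(U, m) = 30 + U
Q(t, O) = 24 + 4*t
Q(61, 0)/4914 + g(-37, -55)/(-90) = (24 + 4*61)/4914 + (30 - 37)/(-90) = (24 + 244)*(1/4914) - 7*(-1/90) = 268*(1/4914) + 7/90 = 134/2457 + 7/90 = 3251/24570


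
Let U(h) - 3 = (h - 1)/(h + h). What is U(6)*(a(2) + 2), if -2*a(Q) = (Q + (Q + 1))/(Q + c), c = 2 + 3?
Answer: 943/168 ≈ 5.6131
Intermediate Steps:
U(h) = 3 + (-1 + h)/(2*h) (U(h) = 3 + (h - 1)/(h + h) = 3 + (-1 + h)/((2*h)) = 3 + (-1 + h)*(1/(2*h)) = 3 + (-1 + h)/(2*h))
c = 5
a(Q) = -(1 + 2*Q)/(2*(5 + Q)) (a(Q) = -(Q + (Q + 1))/(2*(Q + 5)) = -(Q + (1 + Q))/(2*(5 + Q)) = -(1 + 2*Q)/(2*(5 + Q)))
U(6)*(a(2) + 2) = ((½)*(-1 + 7*6)/6)*((-½ - 1*2)/(5 + 2) + 2) = ((½)*(⅙)*(-1 + 42))*((-½ - 2)/7 + 2) = ((½)*(⅙)*41)*((⅐)*(-5/2) + 2) = 41*(-5/14 + 2)/12 = (41/12)*(23/14) = 943/168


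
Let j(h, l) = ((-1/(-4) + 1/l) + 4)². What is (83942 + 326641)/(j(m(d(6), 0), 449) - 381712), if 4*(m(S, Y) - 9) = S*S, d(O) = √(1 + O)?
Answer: -441461031376/410399336941 ≈ -1.0757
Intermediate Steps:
m(S, Y) = 9 + S²/4 (m(S, Y) = 9 + (S*S)/4 = 9 + S²/4)
j(h, l) = (17/4 + 1/l)² (j(h, l) = ((-1*(-¼) + 1/l) + 4)² = ((¼ + 1/l) + 4)² = (17/4 + 1/l)²)
(83942 + 326641)/(j(m(d(6), 0), 449) - 381712) = (83942 + 326641)/((1/16)*(4 + 17*449)²/449² - 381712) = 410583/((1/16)*(1/201601)*(4 + 7633)² - 381712) = 410583/((1/16)*(1/201601)*7637² - 381712) = 410583/((1/16)*(1/201601)*58323769 - 381712) = 410583/(58323769/3225616 - 381712) = 410583/(-1231198010823/3225616) = 410583*(-3225616/1231198010823) = -441461031376/410399336941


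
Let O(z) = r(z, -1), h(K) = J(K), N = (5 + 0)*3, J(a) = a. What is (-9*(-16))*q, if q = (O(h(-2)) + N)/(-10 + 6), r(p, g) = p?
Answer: -468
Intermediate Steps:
N = 15 (N = 5*3 = 15)
h(K) = K
O(z) = z
q = -13/4 (q = (-2 + 15)/(-10 + 6) = 13/(-4) = 13*(-¼) = -13/4 ≈ -3.2500)
(-9*(-16))*q = -9*(-16)*(-13/4) = 144*(-13/4) = -468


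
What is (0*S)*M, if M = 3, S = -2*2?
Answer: 0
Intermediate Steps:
S = -4
(0*S)*M = (0*(-4))*3 = 0*3 = 0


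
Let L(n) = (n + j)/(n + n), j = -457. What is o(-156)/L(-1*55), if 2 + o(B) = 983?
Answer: 53955/256 ≈ 210.76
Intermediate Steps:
o(B) = 981 (o(B) = -2 + 983 = 981)
L(n) = (-457 + n)/(2*n) (L(n) = (n - 457)/(n + n) = (-457 + n)/((2*n)) = (-457 + n)*(1/(2*n)) = (-457 + n)/(2*n))
o(-156)/L(-1*55) = 981/(((-457 - 1*55)/(2*((-1*55))))) = 981/(((½)*(-457 - 55)/(-55))) = 981/(((½)*(-1/55)*(-512))) = 981/(256/55) = 981*(55/256) = 53955/256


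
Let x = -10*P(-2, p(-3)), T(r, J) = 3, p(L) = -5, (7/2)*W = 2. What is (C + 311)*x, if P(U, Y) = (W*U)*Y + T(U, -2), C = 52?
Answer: -221430/7 ≈ -31633.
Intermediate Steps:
W = 4/7 (W = (2/7)*2 = 4/7 ≈ 0.57143)
P(U, Y) = 3 + 4*U*Y/7 (P(U, Y) = (4*U/7)*Y + 3 = 4*U*Y/7 + 3 = 3 + 4*U*Y/7)
x = -610/7 (x = -10*(3 + (4/7)*(-2)*(-5)) = -10*(3 + 40/7) = -10*61/7 = -610/7 ≈ -87.143)
(C + 311)*x = (52 + 311)*(-610/7) = 363*(-610/7) = -221430/7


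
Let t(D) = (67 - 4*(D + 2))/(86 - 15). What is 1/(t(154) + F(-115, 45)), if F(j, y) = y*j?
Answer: -71/367982 ≈ -0.00019294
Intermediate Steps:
F(j, y) = j*y
t(D) = 59/71 - 4*D/71 (t(D) = (67 - 4*(2 + D))/71 = (67 + (-8 - 4*D))*(1/71) = (59 - 4*D)*(1/71) = 59/71 - 4*D/71)
1/(t(154) + F(-115, 45)) = 1/((59/71 - 4/71*154) - 115*45) = 1/((59/71 - 616/71) - 5175) = 1/(-557/71 - 5175) = 1/(-367982/71) = -71/367982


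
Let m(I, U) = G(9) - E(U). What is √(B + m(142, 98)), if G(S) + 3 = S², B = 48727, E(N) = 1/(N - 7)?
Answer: √404154114/91 ≈ 220.92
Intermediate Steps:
E(N) = 1/(-7 + N)
G(S) = -3 + S²
m(I, U) = 78 - 1/(-7 + U) (m(I, U) = (-3 + 9²) - 1/(-7 + U) = (-3 + 81) - 1/(-7 + U) = 78 - 1/(-7 + U))
√(B + m(142, 98)) = √(48727 + (-547 + 78*98)/(-7 + 98)) = √(48727 + (-547 + 7644)/91) = √(48727 + (1/91)*7097) = √(48727 + 7097/91) = √(4441254/91) = √404154114/91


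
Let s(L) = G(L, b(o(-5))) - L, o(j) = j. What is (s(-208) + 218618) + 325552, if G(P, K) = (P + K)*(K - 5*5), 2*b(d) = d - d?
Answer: 549578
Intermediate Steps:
b(d) = 0 (b(d) = (d - d)/2 = (1/2)*0 = 0)
G(P, K) = (-25 + K)*(K + P) (G(P, K) = (K + P)*(K - 25) = (K + P)*(-25 + K) = (-25 + K)*(K + P))
s(L) = -26*L (s(L) = (0**2 - 25*0 - 25*L + 0*L) - L = (0 + 0 - 25*L + 0) - L = -25*L - L = -26*L)
(s(-208) + 218618) + 325552 = (-26*(-208) + 218618) + 325552 = (5408 + 218618) + 325552 = 224026 + 325552 = 549578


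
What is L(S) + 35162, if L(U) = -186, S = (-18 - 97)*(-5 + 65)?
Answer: 34976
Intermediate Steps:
S = -6900 (S = -115*60 = -6900)
L(S) + 35162 = -186 + 35162 = 34976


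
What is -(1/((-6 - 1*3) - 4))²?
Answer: -1/169 ≈ -0.0059172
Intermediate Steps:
-(1/((-6 - 1*3) - 4))² = -(1/((-6 - 3) - 4))² = -(1/(-9 - 4))² = -(1/(-13))² = -(-1/13)² = -1*1/169 = -1/169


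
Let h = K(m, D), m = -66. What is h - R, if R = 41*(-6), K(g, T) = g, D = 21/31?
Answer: 180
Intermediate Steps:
D = 21/31 (D = 21*(1/31) = 21/31 ≈ 0.67742)
R = -246
h = -66
h - R = -66 - 1*(-246) = -66 + 246 = 180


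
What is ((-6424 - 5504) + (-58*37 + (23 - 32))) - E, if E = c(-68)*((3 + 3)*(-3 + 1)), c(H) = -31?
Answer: -14455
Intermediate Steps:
E = 372 (E = -31*(3 + 3)*(-3 + 1) = -186*(-2) = -31*(-12) = 372)
((-6424 - 5504) + (-58*37 + (23 - 32))) - E = ((-6424 - 5504) + (-58*37 + (23 - 32))) - 1*372 = (-11928 + (-2146 - 9)) - 372 = (-11928 - 2155) - 372 = -14083 - 372 = -14455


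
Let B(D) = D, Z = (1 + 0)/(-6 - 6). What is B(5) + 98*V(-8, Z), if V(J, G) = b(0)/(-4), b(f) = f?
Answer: 5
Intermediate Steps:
Z = -1/12 (Z = 1/(-12) = 1*(-1/12) = -1/12 ≈ -0.083333)
V(J, G) = 0 (V(J, G) = 0/(-4) = 0*(-1/4) = 0)
B(5) + 98*V(-8, Z) = 5 + 98*0 = 5 + 0 = 5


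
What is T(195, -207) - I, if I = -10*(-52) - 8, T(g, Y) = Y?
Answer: -719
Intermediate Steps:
I = 512 (I = 520 - 8 = 512)
T(195, -207) - I = -207 - 1*512 = -207 - 512 = -719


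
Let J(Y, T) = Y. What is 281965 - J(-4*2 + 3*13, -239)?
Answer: 281934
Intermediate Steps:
281965 - J(-4*2 + 3*13, -239) = 281965 - (-4*2 + 3*13) = 281965 - (-8 + 39) = 281965 - 1*31 = 281965 - 31 = 281934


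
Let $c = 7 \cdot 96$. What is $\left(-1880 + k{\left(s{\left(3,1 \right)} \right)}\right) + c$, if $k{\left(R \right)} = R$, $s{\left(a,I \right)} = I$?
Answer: $-1207$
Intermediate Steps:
$c = 672$
$\left(-1880 + k{\left(s{\left(3,1 \right)} \right)}\right) + c = \left(-1880 + 1\right) + 672 = -1879 + 672 = -1207$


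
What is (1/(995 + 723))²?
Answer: 1/2951524 ≈ 3.3881e-7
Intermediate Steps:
(1/(995 + 723))² = (1/1718)² = 1/2951524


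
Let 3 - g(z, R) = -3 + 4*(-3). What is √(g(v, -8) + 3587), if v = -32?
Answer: √3605 ≈ 60.042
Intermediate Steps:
g(z, R) = 18 (g(z, R) = 3 - (-3 + 4*(-3)) = 3 - (-3 - 12) = 3 - 1*(-15) = 3 + 15 = 18)
√(g(v, -8) + 3587) = √(18 + 3587) = √3605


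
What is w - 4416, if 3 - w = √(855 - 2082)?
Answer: -4413 - I*√1227 ≈ -4413.0 - 35.029*I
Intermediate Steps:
w = 3 - I*√1227 (w = 3 - √(855 - 2082) = 3 - √(-1227) = 3 - I*√1227 ≈ 3.0 - 35.029*I)
w - 4416 = (3 - I*√1227) - 4416 = -4413 - I*√1227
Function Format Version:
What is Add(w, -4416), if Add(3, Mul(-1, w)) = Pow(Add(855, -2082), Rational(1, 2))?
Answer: Add(-4413, Mul(-1, I, Pow(1227, Rational(1, 2)))) ≈ Add(-4413.0, Mul(-35.029, I))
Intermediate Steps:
w = Add(3, Mul(-1, I, Pow(1227, Rational(1, 2)))) (w = Add(3, Mul(-1, Pow(Add(855, -2082), Rational(1, 2)))) = Add(3, Mul(-1, Pow(-1227, Rational(1, 2)))) = Add(3, Mul(-1, Mul(I, Pow(1227, Rational(1, 2))))) = Add(3, Mul(-1, I, Pow(1227, Rational(1, 2)))) ≈ Add(3.0000, Mul(-35.029, I)))
Add(w, -4416) = Add(Add(3, Mul(-1, I, Pow(1227, Rational(1, 2)))), -4416) = Add(-4413, Mul(-1, I, Pow(1227, Rational(1, 2))))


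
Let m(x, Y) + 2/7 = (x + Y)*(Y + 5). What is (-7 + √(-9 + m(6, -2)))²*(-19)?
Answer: -6878/7 + 38*√133 ≈ -544.33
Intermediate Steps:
m(x, Y) = -2/7 + (5 + Y)*(Y + x) (m(x, Y) = -2/7 + (x + Y)*(Y + 5) = -2/7 + (Y + x)*(5 + Y) = -2/7 + (5 + Y)*(Y + x))
(-7 + √(-9 + m(6, -2)))²*(-19) = (-7 + √(-9 + (-2/7 + (-2)² + 5*(-2) + 5*6 - 2*6)))²*(-19) = (-7 + √(-9 + (-2/7 + 4 - 10 + 30 - 12)))²*(-19) = (-7 + √(-9 + 82/7))²*(-19) = (-7 + √(19/7))²*(-19) = (-7 + √133/7)²*(-19) = -19*(-7 + √133/7)²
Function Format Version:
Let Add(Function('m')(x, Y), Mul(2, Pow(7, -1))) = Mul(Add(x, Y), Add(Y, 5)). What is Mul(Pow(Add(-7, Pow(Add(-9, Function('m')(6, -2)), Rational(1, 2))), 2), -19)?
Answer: Add(Rational(-6878, 7), Mul(38, Pow(133, Rational(1, 2)))) ≈ -544.33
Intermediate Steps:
Function('m')(x, Y) = Add(Rational(-2, 7), Mul(Add(5, Y), Add(Y, x))) (Function('m')(x, Y) = Add(Rational(-2, 7), Mul(Add(x, Y), Add(Y, 5))) = Add(Rational(-2, 7), Mul(Add(Y, x), Add(5, Y))) = Add(Rational(-2, 7), Mul(Add(5, Y), Add(Y, x))))
Mul(Pow(Add(-7, Pow(Add(-9, Function('m')(6, -2)), Rational(1, 2))), 2), -19) = Mul(Pow(Add(-7, Pow(Add(-9, Add(Rational(-2, 7), Pow(-2, 2), Mul(5, -2), Mul(5, 6), Mul(-2, 6))), Rational(1, 2))), 2), -19) = Mul(Pow(Add(-7, Pow(Add(-9, Add(Rational(-2, 7), 4, -10, 30, -12)), Rational(1, 2))), 2), -19) = Mul(Pow(Add(-7, Pow(Add(-9, Rational(82, 7)), Rational(1, 2))), 2), -19) = Mul(Pow(Add(-7, Pow(Rational(19, 7), Rational(1, 2))), 2), -19) = Mul(Pow(Add(-7, Mul(Rational(1, 7), Pow(133, Rational(1, 2)))), 2), -19) = Mul(-19, Pow(Add(-7, Mul(Rational(1, 7), Pow(133, Rational(1, 2)))), 2))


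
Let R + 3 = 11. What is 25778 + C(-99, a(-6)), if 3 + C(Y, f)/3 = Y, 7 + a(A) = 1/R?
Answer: 25472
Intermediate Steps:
R = 8 (R = -3 + 11 = 8)
a(A) = -55/8 (a(A) = -7 + 1/8 = -7 + ⅛ = -55/8)
C(Y, f) = -9 + 3*Y
25778 + C(-99, a(-6)) = 25778 + (-9 + 3*(-99)) = 25778 + (-9 - 297) = 25778 - 306 = 25472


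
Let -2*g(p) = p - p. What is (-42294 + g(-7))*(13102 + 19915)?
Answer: -1396420998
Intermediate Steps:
g(p) = 0 (g(p) = -(p - p)/2 = -½*0 = 0)
(-42294 + g(-7))*(13102 + 19915) = (-42294 + 0)*(13102 + 19915) = -42294*33017 = -1396420998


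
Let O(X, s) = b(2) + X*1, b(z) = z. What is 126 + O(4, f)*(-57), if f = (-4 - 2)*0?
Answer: -216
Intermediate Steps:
f = 0 (f = -6*0 = 0)
O(X, s) = 2 + X (O(X, s) = 2 + X*1 = 2 + X)
126 + O(4, f)*(-57) = 126 + (2 + 4)*(-57) = 126 + 6*(-57) = 126 - 342 = -216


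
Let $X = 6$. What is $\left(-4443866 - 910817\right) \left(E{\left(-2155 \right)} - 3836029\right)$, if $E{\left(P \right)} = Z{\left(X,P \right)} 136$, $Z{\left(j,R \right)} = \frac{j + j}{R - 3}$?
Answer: $\frac{22163440465859081}{1079} \approx 2.0541 \cdot 10^{13}$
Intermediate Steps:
$Z{\left(j,R \right)} = \frac{2 j}{-3 + R}$
$E{\left(P \right)} = \frac{1632}{-3 + P}$ ($E{\left(P \right)} = 2 \cdot 6 \frac{1}{-3 + P} 136 = \frac{12}{-3 + P} 136 = \frac{1632}{-3 + P}$)
$\left(-4443866 - 910817\right) \left(E{\left(-2155 \right)} - 3836029\right) = \left(-4443866 - 910817\right) \left(\frac{1632}{-3 - 2155} - 3836029\right) = - 5354683 \left(\frac{1632}{-2158} - 3836029\right) = - 5354683 \left(1632 \left(- \frac{1}{2158}\right) - 3836029\right) = - 5354683 \left(- \frac{816}{1079} - 3836029\right) = \left(-5354683\right) \left(- \frac{4139076107}{1079}\right) = \frac{22163440465859081}{1079}$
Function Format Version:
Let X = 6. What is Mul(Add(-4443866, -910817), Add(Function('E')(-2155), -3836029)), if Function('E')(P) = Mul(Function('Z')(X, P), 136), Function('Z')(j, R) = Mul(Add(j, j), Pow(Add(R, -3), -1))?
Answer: Rational(22163440465859081, 1079) ≈ 2.0541e+13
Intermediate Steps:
Function('Z')(j, R) = Mul(2, j, Pow(Add(-3, R), -1)) (Function('Z')(j, R) = Mul(Mul(2, j), Pow(Add(-3, R), -1)) = Mul(2, j, Pow(Add(-3, R), -1)))
Function('E')(P) = Mul(1632, Pow(Add(-3, P), -1)) (Function('E')(P) = Mul(Mul(2, 6, Pow(Add(-3, P), -1)), 136) = Mul(Mul(12, Pow(Add(-3, P), -1)), 136) = Mul(1632, Pow(Add(-3, P), -1)))
Mul(Add(-4443866, -910817), Add(Function('E')(-2155), -3836029)) = Mul(Add(-4443866, -910817), Add(Mul(1632, Pow(Add(-3, -2155), -1)), -3836029)) = Mul(-5354683, Add(Mul(1632, Pow(-2158, -1)), -3836029)) = Mul(-5354683, Add(Mul(1632, Rational(-1, 2158)), -3836029)) = Mul(-5354683, Add(Rational(-816, 1079), -3836029)) = Mul(-5354683, Rational(-4139076107, 1079)) = Rational(22163440465859081, 1079)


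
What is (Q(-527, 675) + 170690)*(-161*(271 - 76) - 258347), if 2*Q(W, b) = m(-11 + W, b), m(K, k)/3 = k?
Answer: -49749425755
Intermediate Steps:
m(K, k) = 3*k
Q(W, b) = 3*b/2 (Q(W, b) = (3*b)/2 = 3*b/2)
(Q(-527, 675) + 170690)*(-161*(271 - 76) - 258347) = ((3/2)*675 + 170690)*(-161*(271 - 76) - 258347) = (2025/2 + 170690)*(-161*195 - 258347) = 343405*(-31395 - 258347)/2 = (343405/2)*(-289742) = -49749425755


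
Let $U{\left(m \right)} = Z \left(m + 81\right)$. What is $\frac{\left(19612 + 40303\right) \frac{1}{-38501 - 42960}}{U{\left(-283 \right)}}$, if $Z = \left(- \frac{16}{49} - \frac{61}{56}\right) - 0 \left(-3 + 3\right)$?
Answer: $- \frac{2348668}{913259271} \approx -0.0025717$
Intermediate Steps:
$Z = - \frac{555}{392}$ ($Z = \left(\left(-16\right) \frac{1}{49} - \frac{61}{56}\right) - 0 \cdot 0 = \left(- \frac{16}{49} - \frac{61}{56}\right) - 0 = - \frac{555}{392} + 0 = - \frac{555}{392} \approx -1.4158$)
$U{\left(m \right)} = - \frac{44955}{392} - \frac{555 m}{392}$ ($U{\left(m \right)} = - \frac{555 \left(m + 81\right)}{392} = - \frac{555 \left(81 + m\right)}{392} = - \frac{44955}{392} - \frac{555 m}{392}$)
$\frac{\left(19612 + 40303\right) \frac{1}{-38501 - 42960}}{U{\left(-283 \right)}} = \frac{\left(19612 + 40303\right) \frac{1}{-38501 - 42960}}{- \frac{44955}{392} - - \frac{157065}{392}} = \frac{59915 \frac{1}{-81461}}{- \frac{44955}{392} + \frac{157065}{392}} = \frac{59915 \left(- \frac{1}{81461}\right)}{\frac{56055}{196}} = \left(- \frac{59915}{81461}\right) \frac{196}{56055} = - \frac{2348668}{913259271}$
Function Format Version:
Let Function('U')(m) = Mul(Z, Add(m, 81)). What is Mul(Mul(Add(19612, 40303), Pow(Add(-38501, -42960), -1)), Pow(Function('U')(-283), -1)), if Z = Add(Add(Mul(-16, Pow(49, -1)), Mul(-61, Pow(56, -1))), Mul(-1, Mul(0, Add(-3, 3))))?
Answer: Rational(-2348668, 913259271) ≈ -0.0025717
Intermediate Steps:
Z = Rational(-555, 392) (Z = Add(Add(Mul(-16, Rational(1, 49)), Mul(-61, Rational(1, 56))), Mul(-1, Mul(0, 0))) = Add(Add(Rational(-16, 49), Rational(-61, 56)), Mul(-1, 0)) = Add(Rational(-555, 392), 0) = Rational(-555, 392) ≈ -1.4158)
Function('U')(m) = Add(Rational(-44955, 392), Mul(Rational(-555, 392), m)) (Function('U')(m) = Mul(Rational(-555, 392), Add(m, 81)) = Mul(Rational(-555, 392), Add(81, m)) = Add(Rational(-44955, 392), Mul(Rational(-555, 392), m)))
Mul(Mul(Add(19612, 40303), Pow(Add(-38501, -42960), -1)), Pow(Function('U')(-283), -1)) = Mul(Mul(Add(19612, 40303), Pow(Add(-38501, -42960), -1)), Pow(Add(Rational(-44955, 392), Mul(Rational(-555, 392), -283)), -1)) = Mul(Mul(59915, Pow(-81461, -1)), Pow(Add(Rational(-44955, 392), Rational(157065, 392)), -1)) = Mul(Mul(59915, Rational(-1, 81461)), Pow(Rational(56055, 196), -1)) = Mul(Rational(-59915, 81461), Rational(196, 56055)) = Rational(-2348668, 913259271)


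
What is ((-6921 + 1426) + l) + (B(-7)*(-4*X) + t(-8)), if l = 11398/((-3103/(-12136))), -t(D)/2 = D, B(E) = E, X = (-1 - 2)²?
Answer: 122106747/3103 ≈ 39351.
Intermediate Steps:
X = 9 (X = (-3)² = 9)
t(D) = -2*D
l = 138326128/3103 (l = 11398/((-3103*(-1/12136))) = 11398/(3103/12136) = 11398*(12136/3103) = 138326128/3103 ≈ 44578.)
((-6921 + 1426) + l) + (B(-7)*(-4*X) + t(-8)) = ((-6921 + 1426) + 138326128/3103) + (-(-28)*9 - 2*(-8)) = (-5495 + 138326128/3103) + (-7*(-36) + 16) = 121275143/3103 + (252 + 16) = 121275143/3103 + 268 = 122106747/3103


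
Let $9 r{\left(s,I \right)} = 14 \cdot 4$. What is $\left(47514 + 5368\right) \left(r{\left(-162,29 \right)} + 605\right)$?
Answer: $\frac{290903882}{9} \approx 3.2323 \cdot 10^{7}$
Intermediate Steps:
$r{\left(s,I \right)} = \frac{56}{9}$ ($r{\left(s,I \right)} = \frac{14 \cdot 4}{9} = \frac{1}{9} \cdot 56 = \frac{56}{9}$)
$\left(47514 + 5368\right) \left(r{\left(-162,29 \right)} + 605\right) = \left(47514 + 5368\right) \left(\frac{56}{9} + 605\right) = 52882 \cdot \frac{5501}{9} = \frac{290903882}{9}$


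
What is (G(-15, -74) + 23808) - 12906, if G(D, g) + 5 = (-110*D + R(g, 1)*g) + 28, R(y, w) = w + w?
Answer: 12427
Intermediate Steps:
R(y, w) = 2*w
G(D, g) = 23 - 110*D + 2*g (G(D, g) = -5 + ((-110*D + (2*1)*g) + 28) = -5 + ((-110*D + 2*g) + 28) = -5 + (28 - 110*D + 2*g) = 23 - 110*D + 2*g)
(G(-15, -74) + 23808) - 12906 = ((23 - 110*(-15) + 2*(-74)) + 23808) - 12906 = ((23 + 1650 - 148) + 23808) - 12906 = (1525 + 23808) - 12906 = 25333 - 12906 = 12427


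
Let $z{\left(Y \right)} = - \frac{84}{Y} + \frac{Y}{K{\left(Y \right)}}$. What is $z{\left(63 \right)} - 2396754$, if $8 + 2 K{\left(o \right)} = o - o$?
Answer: $- \frac{28761253}{12} \approx -2.3968 \cdot 10^{6}$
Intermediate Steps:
$K{\left(o \right)} = -4$ ($K{\left(o \right)} = -4 + \frac{o - o}{2} = -4 + \frac{1}{2} \cdot 0 = -4 + 0 = -4$)
$z{\left(Y \right)} = - \frac{84}{Y} - \frac{Y}{4}$ ($z{\left(Y \right)} = - \frac{84}{Y} + \frac{Y}{-4} = - \frac{84}{Y} + Y \left(- \frac{1}{4}\right) = - \frac{84}{Y} - \frac{Y}{4}$)
$z{\left(63 \right)} - 2396754 = \left(- \frac{84}{63} - \frac{63}{4}\right) - 2396754 = \left(\left(-84\right) \frac{1}{63} - \frac{63}{4}\right) - 2396754 = \left(- \frac{4}{3} - \frac{63}{4}\right) - 2396754 = - \frac{205}{12} - 2396754 = - \frac{28761253}{12}$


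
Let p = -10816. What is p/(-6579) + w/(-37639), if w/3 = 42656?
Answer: -434798048/247626981 ≈ -1.7559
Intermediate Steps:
w = 127968 (w = 3*42656 = 127968)
p/(-6579) + w/(-37639) = -10816/(-6579) + 127968/(-37639) = -10816*(-1/6579) + 127968*(-1/37639) = 10816/6579 - 127968/37639 = -434798048/247626981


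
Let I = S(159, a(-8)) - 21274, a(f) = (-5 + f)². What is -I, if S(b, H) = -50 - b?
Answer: 21483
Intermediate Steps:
I = -21483 (I = (-50 - 1*159) - 21274 = (-50 - 159) - 21274 = -209 - 21274 = -21483)
-I = -1*(-21483) = 21483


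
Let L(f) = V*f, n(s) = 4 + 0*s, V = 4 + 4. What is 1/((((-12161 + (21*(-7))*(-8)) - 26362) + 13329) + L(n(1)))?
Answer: -1/23986 ≈ -4.1691e-5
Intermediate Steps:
V = 8
n(s) = 4 (n(s) = 4 + 0 = 4)
L(f) = 8*f
1/((((-12161 + (21*(-7))*(-8)) - 26362) + 13329) + L(n(1))) = 1/((((-12161 + (21*(-7))*(-8)) - 26362) + 13329) + 8*4) = 1/((((-12161 - 147*(-8)) - 26362) + 13329) + 32) = 1/((((-12161 + 1176) - 26362) + 13329) + 32) = 1/(((-10985 - 26362) + 13329) + 32) = 1/((-37347 + 13329) + 32) = 1/(-24018 + 32) = 1/(-23986) = -1/23986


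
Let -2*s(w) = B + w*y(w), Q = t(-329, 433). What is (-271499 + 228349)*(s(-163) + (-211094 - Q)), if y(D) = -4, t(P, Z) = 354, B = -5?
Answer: 9137940225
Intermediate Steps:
Q = 354
s(w) = 5/2 + 2*w (s(w) = -(-5 + w*(-4))/2 = -(-5 - 4*w)/2 = 5/2 + 2*w)
(-271499 + 228349)*(s(-163) + (-211094 - Q)) = (-271499 + 228349)*((5/2 + 2*(-163)) + (-211094 - 1*354)) = -43150*((5/2 - 326) + (-211094 - 354)) = -43150*(-647/2 - 211448) = -43150*(-423543/2) = 9137940225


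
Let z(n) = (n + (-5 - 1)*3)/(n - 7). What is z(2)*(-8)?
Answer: -128/5 ≈ -25.600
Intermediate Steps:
z(n) = (-18 + n)/(-7 + n) (z(n) = (n - 6*3)/(-7 + n) = (n - 18)/(-7 + n) = (-18 + n)/(-7 + n))
z(2)*(-8) = ((-18 + 2)/(-7 + 2))*(-8) = (-16/(-5))*(-8) = -1/5*(-16)*(-8) = (16/5)*(-8) = -128/5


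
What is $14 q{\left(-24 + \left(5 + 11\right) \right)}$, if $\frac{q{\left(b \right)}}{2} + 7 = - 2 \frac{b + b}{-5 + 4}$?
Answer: $-1092$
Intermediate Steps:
$q{\left(b \right)} = -14 + 8 b$ ($q{\left(b \right)} = -14 + 2 \left(- 2 \frac{b + b}{-5 + 4}\right) = -14 + 2 \left(- 2 \frac{2 b}{-1}\right) = -14 + 2 \left(- 2 \cdot 2 b \left(-1\right)\right) = -14 + 2 \left(- 2 \left(- 2 b\right)\right) = -14 + 2 \cdot 4 b = -14 + 8 b$)
$14 q{\left(-24 + \left(5 + 11\right) \right)} = 14 \left(-14 + 8 \left(-24 + \left(5 + 11\right)\right)\right) = 14 \left(-14 + 8 \left(-24 + 16\right)\right) = 14 \left(-14 + 8 \left(-8\right)\right) = 14 \left(-14 - 64\right) = 14 \left(-78\right) = -1092$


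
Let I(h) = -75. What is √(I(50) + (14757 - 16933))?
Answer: I*√2251 ≈ 47.445*I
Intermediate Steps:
√(I(50) + (14757 - 16933)) = √(-75 + (14757 - 16933)) = √(-75 - 2176) = √(-2251) = I*√2251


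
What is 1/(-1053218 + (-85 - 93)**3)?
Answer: -1/6692970 ≈ -1.4941e-7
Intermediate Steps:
1/(-1053218 + (-85 - 93)**3) = 1/(-1053218 + (-178)**3) = 1/(-1053218 - 5639752) = 1/(-6692970) = -1/6692970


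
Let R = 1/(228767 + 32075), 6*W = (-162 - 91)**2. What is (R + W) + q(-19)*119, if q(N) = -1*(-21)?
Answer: 5151825133/391263 ≈ 13167.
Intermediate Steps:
q(N) = 21
W = 64009/6 (W = (-162 - 91)**2/6 = (1/6)*(-253)**2 = (1/6)*64009 = 64009/6 ≈ 10668.)
R = 1/260842 ≈ 3.8337e-6
(R + W) + q(-19)*119 = (1/260842 + 64009/6) + 21*119 = 4174058896/391263 + 2499 = 5151825133/391263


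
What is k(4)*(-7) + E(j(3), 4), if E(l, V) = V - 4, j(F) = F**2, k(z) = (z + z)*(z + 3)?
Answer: -392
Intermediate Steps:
k(z) = 2*z*(3 + z) (k(z) = (2*z)*(3 + z) = 2*z*(3 + z))
E(l, V) = -4 + V
k(4)*(-7) + E(j(3), 4) = (2*4*(3 + 4))*(-7) + (-4 + 4) = (2*4*7)*(-7) + 0 = 56*(-7) + 0 = -392 + 0 = -392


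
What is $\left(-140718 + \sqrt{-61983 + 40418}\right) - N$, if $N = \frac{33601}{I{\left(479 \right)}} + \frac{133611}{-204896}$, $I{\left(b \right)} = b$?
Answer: $- \frac{13817614712939}{98145184} + i \sqrt{21565} \approx -1.4079 \cdot 10^{5} + 146.85 i$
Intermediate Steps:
$N = \frac{6820710827}{98145184}$ ($N = \frac{33601}{479} + \frac{133611}{-204896} = 33601 \cdot \frac{1}{479} + 133611 \left(- \frac{1}{204896}\right) = \frac{33601}{479} - \frac{133611}{204896} = \frac{6820710827}{98145184} \approx 69.496$)
$\left(-140718 + \sqrt{-61983 + 40418}\right) - N = \left(-140718 + \sqrt{-61983 + 40418}\right) - \frac{6820710827}{98145184} = \left(-140718 + \sqrt{-21565}\right) - \frac{6820710827}{98145184} = \left(-140718 + i \sqrt{21565}\right) - \frac{6820710827}{98145184} = - \frac{13817614712939}{98145184} + i \sqrt{21565}$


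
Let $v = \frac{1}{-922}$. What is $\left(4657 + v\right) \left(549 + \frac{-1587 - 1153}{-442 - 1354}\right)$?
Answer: $\frac{530677814529}{206989} \approx 2.5638 \cdot 10^{6}$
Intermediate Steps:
$v = - \frac{1}{922} \approx -0.0010846$
$\left(4657 + v\right) \left(549 + \frac{-1587 - 1153}{-442 - 1354}\right) = \left(4657 - \frac{1}{922}\right) \left(549 + \frac{-1587 - 1153}{-442 - 1354}\right) = \frac{4293753 \left(549 - \frac{2740}{-1796}\right)}{922} = \frac{4293753 \left(549 - - \frac{685}{449}\right)}{922} = \frac{4293753 \left(549 + \frac{685}{449}\right)}{922} = \frac{4293753}{922} \cdot \frac{247186}{449} = \frac{530677814529}{206989}$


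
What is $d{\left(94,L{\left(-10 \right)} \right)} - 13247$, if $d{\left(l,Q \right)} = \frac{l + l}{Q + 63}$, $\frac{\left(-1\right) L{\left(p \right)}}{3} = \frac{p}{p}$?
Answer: $- \frac{198658}{15} \approx -13244.0$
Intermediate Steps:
$L{\left(p \right)} = -3$ ($L{\left(p \right)} = - 3 \frac{p}{p} = \left(-3\right) 1 = -3$)
$d{\left(l,Q \right)} = \frac{2 l}{63 + Q}$
$d{\left(94,L{\left(-10 \right)} \right)} - 13247 = 2 \cdot 94 \frac{1}{63 - 3} - 13247 = 2 \cdot 94 \cdot \frac{1}{60} - 13247 = \frac{47}{15} - 13247 = - \frac{198658}{15}$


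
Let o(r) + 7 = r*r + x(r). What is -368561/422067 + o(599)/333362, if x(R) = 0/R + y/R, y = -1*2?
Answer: 8556976675175/42139979226573 ≈ 0.20306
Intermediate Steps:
y = -2
x(R) = -2/R (x(R) = 0/R - 2/R = 0 - 2/R = -2/R)
o(r) = -7 + r² - 2/r (o(r) = -7 + (r*r - 2/r) = -7 + (r² - 2/r) = -7 + r² - 2/r)
-368561/422067 + o(599)/333362 = -368561/422067 + (-7 + 599² - 2/599)/333362 = -368561*1/422067 + (-7 + 358801 - 2*1/599)*(1/333362) = -368561/422067 + (-7 + 358801 - 2/599)*(1/333362) = -368561/422067 + (214917604/599)*(1/333362) = -368561/422067 + 107458802/99841919 = 8556976675175/42139979226573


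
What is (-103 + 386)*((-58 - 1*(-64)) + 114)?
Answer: 33960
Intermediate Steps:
(-103 + 386)*((-58 - 1*(-64)) + 114) = 283*((-58 + 64) + 114) = 283*(6 + 114) = 283*120 = 33960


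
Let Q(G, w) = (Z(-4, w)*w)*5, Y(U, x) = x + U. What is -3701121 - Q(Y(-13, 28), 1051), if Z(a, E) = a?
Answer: -3680101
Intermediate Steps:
Y(U, x) = U + x
Q(G, w) = -20*w (Q(G, w) = -4*w*5 = -20*w)
-3701121 - Q(Y(-13, 28), 1051) = -3701121 - (-20)*1051 = -3701121 - 1*(-21020) = -3701121 + 21020 = -3680101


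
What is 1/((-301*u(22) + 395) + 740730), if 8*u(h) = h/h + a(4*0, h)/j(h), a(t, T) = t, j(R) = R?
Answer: 8/5928699 ≈ 1.3494e-6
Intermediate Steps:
u(h) = ⅛ (u(h) = (h/h + (4*0)/h)/8 = (1 + 0/h)/8 = (1 + 0)/8 = (⅛)*1 = ⅛)
1/((-301*u(22) + 395) + 740730) = 1/((-301*⅛ + 395) + 740730) = 1/((-301/8 + 395) + 740730) = 1/(2859/8 + 740730) = 1/(5928699/8) = 8/5928699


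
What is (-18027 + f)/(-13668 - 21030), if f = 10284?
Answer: 2581/11566 ≈ 0.22315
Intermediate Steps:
(-18027 + f)/(-13668 - 21030) = (-18027 + 10284)/(-13668 - 21030) = -7743/(-34698) = -7743*(-1/34698) = 2581/11566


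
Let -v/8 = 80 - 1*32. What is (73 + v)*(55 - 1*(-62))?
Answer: -36387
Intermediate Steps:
v = -384 (v = -8*(80 - 1*32) = -8*(80 - 32) = -8*48 = -384)
(73 + v)*(55 - 1*(-62)) = (73 - 384)*(55 - 1*(-62)) = -311*(55 + 62) = -311*117 = -36387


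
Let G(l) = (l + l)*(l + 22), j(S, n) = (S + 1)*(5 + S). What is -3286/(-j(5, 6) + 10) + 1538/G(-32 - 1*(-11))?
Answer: 15278/525 ≈ 29.101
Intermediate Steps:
j(S, n) = (1 + S)*(5 + S)
G(l) = 2*l*(22 + l) (G(l) = (2*l)*(22 + l) = 2*l*(22 + l))
-3286/(-j(5, 6) + 10) + 1538/G(-32 - 1*(-11)) = -3286/(-(5 + 5² + 6*5) + 10) + 1538/((2*(-32 - 1*(-11))*(22 + (-32 - 1*(-11))))) = -3286/(-(5 + 25 + 30) + 10) + 1538/((2*(-32 + 11)*(22 + (-32 + 11)))) = -3286/(-1*60 + 10) + 1538/((2*(-21)*(22 - 21))) = -3286/(-60 + 10) + 1538/((2*(-21)*1)) = -3286/(-50) + 1538/(-42) = -3286*(-1/50) + 1538*(-1/42) = 1643/25 - 769/21 = 15278/525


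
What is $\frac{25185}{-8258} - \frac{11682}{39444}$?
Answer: $- \frac{45411129}{13572023} \approx -3.3459$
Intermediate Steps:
$\frac{25185}{-8258} - \frac{11682}{39444} = 25185 \left(- \frac{1}{8258}\right) - \frac{1947}{6574} = - \frac{25185}{8258} - \frac{1947}{6574} = - \frac{45411129}{13572023}$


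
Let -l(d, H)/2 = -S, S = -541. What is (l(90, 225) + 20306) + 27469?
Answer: 46693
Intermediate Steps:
l(d, H) = -1082 (l(d, H) = -(-2)*(-541) = -2*541 = -1082)
(l(90, 225) + 20306) + 27469 = (-1082 + 20306) + 27469 = 19224 + 27469 = 46693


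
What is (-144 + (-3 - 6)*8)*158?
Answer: -34128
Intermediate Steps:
(-144 + (-3 - 6)*8)*158 = (-144 - 9*8)*158 = (-144 - 72)*158 = -216*158 = -34128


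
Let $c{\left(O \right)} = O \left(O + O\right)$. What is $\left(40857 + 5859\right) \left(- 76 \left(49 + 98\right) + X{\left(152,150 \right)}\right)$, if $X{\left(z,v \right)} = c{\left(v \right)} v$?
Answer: $314811088848$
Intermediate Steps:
$c{\left(O \right)} = 2 O^{2}$ ($c{\left(O \right)} = O 2 O = 2 O^{2}$)
$X{\left(z,v \right)} = 2 v^{3}$ ($X{\left(z,v \right)} = 2 v^{2} v = 2 v^{3}$)
$\left(40857 + 5859\right) \left(- 76 \left(49 + 98\right) + X{\left(152,150 \right)}\right) = \left(40857 + 5859\right) \left(- 76 \left(49 + 98\right) + 2 \cdot 150^{3}\right) = 46716 \left(\left(-76\right) 147 + 2 \cdot 3375000\right) = 46716 \left(-11172 + 6750000\right) = 46716 \cdot 6738828 = 314811088848$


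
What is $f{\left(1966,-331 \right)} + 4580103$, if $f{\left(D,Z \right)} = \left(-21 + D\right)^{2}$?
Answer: $8363128$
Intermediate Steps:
$f{\left(1966,-331 \right)} + 4580103 = \left(-21 + 1966\right)^{2} + 4580103 = 1945^{2} + 4580103 = 3783025 + 4580103 = 8363128$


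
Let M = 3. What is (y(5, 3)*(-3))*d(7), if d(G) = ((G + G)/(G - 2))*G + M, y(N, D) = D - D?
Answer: 0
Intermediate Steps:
y(N, D) = 0
d(G) = 3 + 2*G²/(-2 + G) (d(G) = ((G + G)/(G - 2))*G + 3 = ((2*G)/(-2 + G))*G + 3 = (2*G/(-2 + G))*G + 3 = 2*G²/(-2 + G) + 3 = 3 + 2*G²/(-2 + G))
(y(5, 3)*(-3))*d(7) = (0*(-3))*((-6 + 2*7² + 3*7)/(-2 + 7)) = 0*((-6 + 2*49 + 21)/5) = 0*((-6 + 98 + 21)/5) = 0*((⅕)*113) = 0*(113/5) = 0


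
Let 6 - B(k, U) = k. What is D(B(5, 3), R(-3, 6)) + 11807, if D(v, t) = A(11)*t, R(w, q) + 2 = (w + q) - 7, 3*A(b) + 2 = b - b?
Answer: 11811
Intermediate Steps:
A(b) = -⅔ (A(b) = -⅔ + (b - b)/3 = -⅔ + (⅓)*0 = -⅔ + 0 = -⅔)
B(k, U) = 6 - k
R(w, q) = -9 + q + w (R(w, q) = -2 + ((w + q) - 7) = -2 + ((q + w) - 7) = -2 + (-7 + q + w) = -9 + q + w)
D(v, t) = -2*t/3
D(B(5, 3), R(-3, 6)) + 11807 = -2*(-9 + 6 - 3)/3 + 11807 = -⅔*(-6) + 11807 = 4 + 11807 = 11811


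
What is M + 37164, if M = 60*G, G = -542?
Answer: 4644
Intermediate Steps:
M = -32520 (M = 60*(-542) = -32520)
M + 37164 = -32520 + 37164 = 4644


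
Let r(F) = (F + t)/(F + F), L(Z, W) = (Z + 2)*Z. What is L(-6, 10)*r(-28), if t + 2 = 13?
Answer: 51/7 ≈ 7.2857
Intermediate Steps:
L(Z, W) = Z*(2 + Z) (L(Z, W) = (2 + Z)*Z = Z*(2 + Z))
t = 11 (t = -2 + 13 = 11)
r(F) = (11 + F)/(2*F) (r(F) = (F + 11)/(F + F) = (11 + F)/((2*F)) = (11 + F)*(1/(2*F)) = (11 + F)/(2*F))
L(-6, 10)*r(-28) = (-6*(2 - 6))*((½)*(11 - 28)/(-28)) = (-6*(-4))*((½)*(-1/28)*(-17)) = 24*(17/56) = 51/7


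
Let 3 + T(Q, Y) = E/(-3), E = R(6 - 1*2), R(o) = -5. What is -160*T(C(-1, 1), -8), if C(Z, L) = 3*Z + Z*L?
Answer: 640/3 ≈ 213.33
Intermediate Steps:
C(Z, L) = 3*Z + L*Z
E = -5
T(Q, Y) = -4/3 (T(Q, Y) = -3 - 5/(-3) = -3 - 5*(-1/3) = -3 + 5/3 = -4/3)
-160*T(C(-1, 1), -8) = -160*(-4/3) = 640/3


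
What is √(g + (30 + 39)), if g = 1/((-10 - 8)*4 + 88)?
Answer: √1105/4 ≈ 8.3104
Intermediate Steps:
g = 1/16 (g = 1/(-18*4 + 88) = 1/(-72 + 88) = 1/16 ≈ 0.062500)
√(g + (30 + 39)) = √(1/16 + (30 + 39)) = √(1/16 + 69) = √(1105/16) = √1105/4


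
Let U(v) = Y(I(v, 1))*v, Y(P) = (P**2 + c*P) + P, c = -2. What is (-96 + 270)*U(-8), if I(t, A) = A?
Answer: 0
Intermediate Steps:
Y(P) = P**2 - P (Y(P) = (P**2 - 2*P) + P = P**2 - P)
U(v) = 0 (U(v) = (1*(-1 + 1))*v = (1*0)*v = 0*v = 0)
(-96 + 270)*U(-8) = (-96 + 270)*0 = 174*0 = 0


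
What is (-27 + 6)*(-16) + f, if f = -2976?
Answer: -2640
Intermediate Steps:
(-27 + 6)*(-16) + f = (-27 + 6)*(-16) - 2976 = -21*(-16) - 2976 = 336 - 2976 = -2640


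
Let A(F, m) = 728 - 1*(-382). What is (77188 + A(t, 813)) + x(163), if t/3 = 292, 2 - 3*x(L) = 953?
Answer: 77981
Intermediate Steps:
x(L) = -317 (x(L) = 2/3 - 1/3*953 = 2/3 - 953/3 = -317)
t = 876 (t = 3*292 = 876)
A(F, m) = 1110 (A(F, m) = 728 + 382 = 1110)
(77188 + A(t, 813)) + x(163) = (77188 + 1110) - 317 = 78298 - 317 = 77981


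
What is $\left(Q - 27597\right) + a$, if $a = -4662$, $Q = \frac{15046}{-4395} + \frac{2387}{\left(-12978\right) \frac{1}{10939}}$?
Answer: $- \frac{93093032453}{2716110} \approx -34274.0$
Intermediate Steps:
$Q = - \frac{5474039963}{2716110}$ ($Q = 15046 \left(- \frac{1}{4395}\right) + \frac{2387}{\left(-12978\right) \frac{1}{10939}} = - \frac{15046}{4395} + \frac{2387}{- \frac{12978}{10939}} = - \frac{15046}{4395} + 2387 \left(- \frac{10939}{12978}\right) = - \frac{15046}{4395} - \frac{3730199}{1854} = - \frac{5474039963}{2716110} \approx -2015.4$)
$\left(Q - 27597\right) + a = \left(- \frac{5474039963}{2716110} - 27597\right) - 4662 = - \frac{80430527633}{2716110} - 4662 = - \frac{93093032453}{2716110}$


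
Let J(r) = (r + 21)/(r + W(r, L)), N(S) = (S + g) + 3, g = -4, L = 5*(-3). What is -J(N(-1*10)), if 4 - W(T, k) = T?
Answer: -5/2 ≈ -2.5000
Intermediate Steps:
L = -15
W(T, k) = 4 - T
N(S) = -1 + S (N(S) = (S - 4) + 3 = (-4 + S) + 3 = -1 + S)
J(r) = 21/4 + r/4 (J(r) = (r + 21)/(r + (4 - r)) = (21 + r)/4 = (21 + r)*(¼) = 21/4 + r/4)
-J(N(-1*10)) = -(21/4 + (-1 - 1*10)/4) = -(21/4 + (-1 - 10)/4) = -(21/4 + (¼)*(-11)) = -(21/4 - 11/4) = -1*5/2 = -5/2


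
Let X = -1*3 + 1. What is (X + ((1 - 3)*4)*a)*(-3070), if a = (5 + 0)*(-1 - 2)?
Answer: -362260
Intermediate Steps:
X = -2 (X = -3 + 1 = -2)
a = -15 (a = 5*(-3) = -15)
(X + ((1 - 3)*4)*a)*(-3070) = (-2 + ((1 - 3)*4)*(-15))*(-3070) = (-2 - 2*4*(-15))*(-3070) = (-2 - 8*(-15))*(-3070) = (-2 + 120)*(-3070) = 118*(-3070) = -362260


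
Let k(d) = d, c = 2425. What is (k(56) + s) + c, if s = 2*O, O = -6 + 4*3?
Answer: 2493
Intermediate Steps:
O = 6 (O = -6 + 12 = 6)
s = 12 (s = 2*6 = 12)
(k(56) + s) + c = (56 + 12) + 2425 = 68 + 2425 = 2493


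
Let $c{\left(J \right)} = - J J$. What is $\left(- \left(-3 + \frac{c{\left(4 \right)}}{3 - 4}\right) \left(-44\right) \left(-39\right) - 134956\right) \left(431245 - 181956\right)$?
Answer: $-39204185296$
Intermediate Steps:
$c{\left(J \right)} = - J^{2}$
$\left(- \left(-3 + \frac{c{\left(4 \right)}}{3 - 4}\right) \left(-44\right) \left(-39\right) - 134956\right) \left(431245 - 181956\right) = \left(- \left(-3 + \frac{\left(-1\right) 4^{2}}{3 - 4}\right) \left(-44\right) \left(-39\right) - 134956\right) \left(431245 - 181956\right) = \left(- \left(-3 + \frac{\left(-1\right) 16}{-1}\right) \left(-44\right) \left(-39\right) - 134956\right) 249289 = \left(- \left(-3 - -16\right) \left(-44\right) \left(-39\right) - 134956\right) 249289 = \left(- \left(-3 + 16\right) \left(-44\right) \left(-39\right) - 134956\right) 249289 = \left(- 13 \left(-44\right) \left(-39\right) - 134956\right) 249289 = \left(- \left(-572\right) \left(-39\right) - 134956\right) 249289 = \left(\left(-1\right) 22308 - 134956\right) 249289 = \left(-22308 - 134956\right) 249289 = \left(-157264\right) 249289 = -39204185296$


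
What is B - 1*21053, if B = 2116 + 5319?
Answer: -13618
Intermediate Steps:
B = 7435
B - 1*21053 = 7435 - 1*21053 = 7435 - 21053 = -13618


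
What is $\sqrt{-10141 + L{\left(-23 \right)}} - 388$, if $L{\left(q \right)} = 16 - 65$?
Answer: $-388 + i \sqrt{10190} \approx -388.0 + 100.95 i$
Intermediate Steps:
$L{\left(q \right)} = -49$
$\sqrt{-10141 + L{\left(-23 \right)}} - 388 = \sqrt{-10141 - 49} - 388 = \sqrt{-10190} - 388 = i \sqrt{10190} - 388 = -388 + i \sqrt{10190}$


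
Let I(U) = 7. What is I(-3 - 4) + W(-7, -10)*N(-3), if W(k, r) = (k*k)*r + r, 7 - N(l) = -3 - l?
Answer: -3493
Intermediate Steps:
N(l) = 10 + l (N(l) = 7 - (-3 - l) = 7 + (3 + l) = 10 + l)
W(k, r) = r + r*k**2 (W(k, r) = k**2*r + r = r*k**2 + r = r + r*k**2)
I(-3 - 4) + W(-7, -10)*N(-3) = 7 + (-10*(1 + (-7)**2))*(10 - 3) = 7 - 10*(1 + 49)*7 = 7 - 10*50*7 = 7 - 500*7 = 7 - 3500 = -3493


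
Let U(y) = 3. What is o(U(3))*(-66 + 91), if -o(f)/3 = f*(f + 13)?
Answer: -3600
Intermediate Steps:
o(f) = -3*f*(13 + f) (o(f) = -3*f*(f + 13) = -3*f*(13 + f))
o(U(3))*(-66 + 91) = (-3*3*(13 + 3))*(-66 + 91) = -3*3*16*25 = -144*25 = -3600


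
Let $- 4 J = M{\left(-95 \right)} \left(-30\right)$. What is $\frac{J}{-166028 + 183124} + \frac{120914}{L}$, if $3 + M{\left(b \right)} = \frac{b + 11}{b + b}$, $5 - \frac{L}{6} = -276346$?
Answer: $\frac{38671389499}{538592623344} \approx 0.071801$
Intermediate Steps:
$L = 1658106$ ($L = 30 - -1658076 = 30 + 1658076 = 1658106$)
$M{\left(b \right)} = -3 + \frac{11 + b}{2 b}$ ($M{\left(b \right)} = -3 + \frac{b + 11}{b + b} = -3 + \frac{11 + b}{2 b}$)
$J = - \frac{729}{38}$ ($J = - \frac{\frac{11 - -475}{2 \left(-95\right)} \left(-30\right)}{4} = - \frac{\frac{1}{2} \left(- \frac{1}{95}\right) \left(11 + 475\right) \left(-30\right)}{4} = - \frac{\frac{1}{2} \left(- \frac{1}{95}\right) 486 \left(-30\right)}{4} = - \frac{\left(- \frac{243}{95}\right) \left(-30\right)}{4} = \left(- \frac{1}{4}\right) \frac{1458}{19} = - \frac{729}{38} \approx -19.184$)
$\frac{J}{-166028 + 183124} + \frac{120914}{L} = - \frac{729}{38 \left(-166028 + 183124\right)} + \frac{120914}{1658106} = - \frac{729}{38 \cdot 17096} + 120914 \cdot \frac{1}{1658106} = \left(- \frac{729}{38}\right) \frac{1}{17096} + \frac{60457}{829053} = - \frac{729}{649648} + \frac{60457}{829053} = \frac{38671389499}{538592623344}$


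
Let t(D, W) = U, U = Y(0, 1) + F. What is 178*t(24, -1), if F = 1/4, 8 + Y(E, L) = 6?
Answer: -623/2 ≈ -311.50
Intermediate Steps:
Y(E, L) = -2 (Y(E, L) = -8 + 6 = -2)
F = 1/4 ≈ 0.25000
U = -7/4 (U = -2 + 1/4 = -7/4 ≈ -1.7500)
t(D, W) = -7/4
178*t(24, -1) = 178*(-7/4) = -623/2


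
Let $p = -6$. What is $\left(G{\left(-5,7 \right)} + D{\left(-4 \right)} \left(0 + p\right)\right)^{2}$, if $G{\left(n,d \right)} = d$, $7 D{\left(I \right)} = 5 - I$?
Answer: $\frac{25}{49} \approx 0.5102$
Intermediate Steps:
$D{\left(I \right)} = \frac{5}{7} - \frac{I}{7}$ ($D{\left(I \right)} = \frac{5 - I}{7} = \frac{5}{7} - \frac{I}{7}$)
$\left(G{\left(-5,7 \right)} + D{\left(-4 \right)} \left(0 + p\right)\right)^{2} = \left(7 + \left(\frac{5}{7} - - \frac{4}{7}\right) \left(0 - 6\right)\right)^{2} = \left(7 + \left(\frac{5}{7} + \frac{4}{7}\right) \left(-6\right)\right)^{2} = \left(7 + \frac{9}{7} \left(-6\right)\right)^{2} = \left(7 - \frac{54}{7}\right)^{2} = \left(- \frac{5}{7}\right)^{2} = \frac{25}{49}$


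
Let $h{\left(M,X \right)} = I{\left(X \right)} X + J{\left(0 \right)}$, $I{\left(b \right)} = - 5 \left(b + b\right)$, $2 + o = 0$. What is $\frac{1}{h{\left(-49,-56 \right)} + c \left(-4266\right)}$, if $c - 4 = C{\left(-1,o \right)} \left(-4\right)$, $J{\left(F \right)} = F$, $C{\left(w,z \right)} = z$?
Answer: $- \frac{1}{82552} \approx -1.2114 \cdot 10^{-5}$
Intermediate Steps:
$o = -2$ ($o = -2 + 0 = -2$)
$c = 12$ ($c = 4 - -8 = 4 + 8 = 12$)
$I{\left(b \right)} = - 10 b$ ($I{\left(b \right)} = - 5 \cdot 2 b = - 10 b$)
$h{\left(M,X \right)} = - 10 X^{2}$ ($h{\left(M,X \right)} = - 10 X X + 0 = - 10 X^{2} + 0 = - 10 X^{2}$)
$\frac{1}{h{\left(-49,-56 \right)} + c \left(-4266\right)} = \frac{1}{- 10 \left(-56\right)^{2} + 12 \left(-4266\right)} = \frac{1}{\left(-10\right) 3136 - 51192} = \frac{1}{-31360 - 51192} = \frac{1}{-82552} = - \frac{1}{82552}$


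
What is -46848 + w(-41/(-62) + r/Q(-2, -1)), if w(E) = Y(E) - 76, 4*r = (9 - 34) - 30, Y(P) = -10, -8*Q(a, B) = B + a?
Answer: -46934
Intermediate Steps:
Q(a, B) = -B/8 - a/8 (Q(a, B) = -(B + a)/8 = -B/8 - a/8)
r = -55/4 (r = ((9 - 34) - 30)/4 = (-25 - 30)/4 = (1/4)*(-55) = -55/4 ≈ -13.750)
w(E) = -86 (w(E) = -10 - 76 = -86)
-46848 + w(-41/(-62) + r/Q(-2, -1)) = -46848 - 86 = -46934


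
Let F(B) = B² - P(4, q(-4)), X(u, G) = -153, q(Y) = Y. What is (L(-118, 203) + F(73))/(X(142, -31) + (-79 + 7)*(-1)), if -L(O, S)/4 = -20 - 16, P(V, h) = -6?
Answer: -5479/81 ≈ -67.642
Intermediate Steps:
L(O, S) = 144 (L(O, S) = -4*(-20 - 16) = -4*(-36) = 144)
F(B) = 6 + B² (F(B) = B² - 1*(-6) = B² + 6 = 6 + B²)
(L(-118, 203) + F(73))/(X(142, -31) + (-79 + 7)*(-1)) = (144 + (6 + 73²))/(-153 + (-79 + 7)*(-1)) = (144 + (6 + 5329))/(-153 - 72*(-1)) = (144 + 5335)/(-153 + 72) = 5479/(-81) = 5479*(-1/81) = -5479/81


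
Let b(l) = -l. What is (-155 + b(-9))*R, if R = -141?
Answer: 20586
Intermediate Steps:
(-155 + b(-9))*R = (-155 - 1*(-9))*(-141) = (-155 + 9)*(-141) = -146*(-141) = 20586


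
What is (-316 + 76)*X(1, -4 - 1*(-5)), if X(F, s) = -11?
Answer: 2640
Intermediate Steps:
(-316 + 76)*X(1, -4 - 1*(-5)) = (-316 + 76)*(-11) = -240*(-11) = 2640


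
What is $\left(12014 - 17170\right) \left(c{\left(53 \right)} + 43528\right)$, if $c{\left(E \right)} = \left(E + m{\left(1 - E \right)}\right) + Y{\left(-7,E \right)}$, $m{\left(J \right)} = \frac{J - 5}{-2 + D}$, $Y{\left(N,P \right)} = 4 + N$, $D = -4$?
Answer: $-224737150$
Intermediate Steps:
$m{\left(J \right)} = \frac{5}{6} - \frac{J}{6}$ ($m{\left(J \right)} = \frac{J - 5}{-2 - 4} = \frac{-5 + J}{-6} = \left(-5 + J\right) \left(- \frac{1}{6}\right) = \frac{5}{6} - \frac{J}{6}$)
$c{\left(E \right)} = - \frac{7}{3} + \frac{7 E}{6}$ ($c{\left(E \right)} = \left(E - \left(- \frac{5}{6} + \frac{1 - E}{6}\right)\right) + \left(4 - 7\right) = \left(E + \left(\frac{5}{6} + \left(- \frac{1}{6} + \frac{E}{6}\right)\right)\right) - 3 = \left(E + \left(\frac{2}{3} + \frac{E}{6}\right)\right) - 3 = \left(\frac{2}{3} + \frac{7 E}{6}\right) - 3 = - \frac{7}{3} + \frac{7 E}{6}$)
$\left(12014 - 17170\right) \left(c{\left(53 \right)} + 43528\right) = \left(12014 - 17170\right) \left(\left(- \frac{7}{3} + \frac{7}{6} \cdot 53\right) + 43528\right) = - 5156 \left(\left(- \frac{7}{3} + \frac{371}{6}\right) + 43528\right) = - 5156 \left(\frac{119}{2} + 43528\right) = \left(-5156\right) \frac{87175}{2} = -224737150$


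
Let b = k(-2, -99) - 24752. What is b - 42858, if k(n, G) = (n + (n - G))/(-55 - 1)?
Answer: -3786255/56 ≈ -67612.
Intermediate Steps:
k(n, G) = -n/28 + G/56 (k(n, G) = (-G + 2*n)/(-56) = (-G + 2*n)*(-1/56) = -n/28 + G/56)
b = -1386207/56 (b = (-1/28*(-2) + (1/56)*(-99)) - 24752 = (1/14 - 99/56) - 24752 = -95/56 - 24752 = -1386207/56 ≈ -24754.)
b - 42858 = -1386207/56 - 42858 = -3786255/56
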